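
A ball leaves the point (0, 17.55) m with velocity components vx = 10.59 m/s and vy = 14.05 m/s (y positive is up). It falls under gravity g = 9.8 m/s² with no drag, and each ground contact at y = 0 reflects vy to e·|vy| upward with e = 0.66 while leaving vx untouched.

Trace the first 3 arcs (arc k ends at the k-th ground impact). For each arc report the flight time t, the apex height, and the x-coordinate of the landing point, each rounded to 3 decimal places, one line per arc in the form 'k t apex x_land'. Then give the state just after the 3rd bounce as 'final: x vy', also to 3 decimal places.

Arc 1: start y=17.550, vy=14.050 → t=3.808, apex=27.622, x_land=40.326, impact vy=-23.268
  bounce: vy ← 0.66·23.268 = 15.357
Arc 2: start y=0.000, vy=15.357 → t=3.134, apex=12.032, x_land=73.515, impact vy=-15.357
  bounce: vy ← 0.66·15.357 = 10.135
Arc 3: start y=0.000, vy=10.135 → t=2.068, apex=5.241, x_land=95.420, impact vy=-10.135
  bounce: vy ← 0.66·10.135 = 6.689

1 3.808 27.622 40.326
2 3.134 12.032 73.515
3 2.068 5.241 95.420
final: 95.420 6.689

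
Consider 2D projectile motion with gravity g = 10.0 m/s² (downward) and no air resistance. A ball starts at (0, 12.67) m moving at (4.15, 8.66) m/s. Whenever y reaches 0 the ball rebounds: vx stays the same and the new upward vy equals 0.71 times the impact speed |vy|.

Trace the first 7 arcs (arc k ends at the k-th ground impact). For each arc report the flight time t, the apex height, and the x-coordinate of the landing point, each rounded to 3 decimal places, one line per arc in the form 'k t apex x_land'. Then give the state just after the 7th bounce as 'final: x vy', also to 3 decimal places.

Arc 1: start y=12.670, vy=8.660 → t=2.678, apex=16.420, x_land=11.114, impact vy=-18.122
  bounce: vy ← 0.71·18.122 = 12.866
Arc 2: start y=0.000, vy=12.866 → t=2.573, apex=8.277, x_land=21.794, impact vy=-12.866
  bounce: vy ← 0.71·12.866 = 9.135
Arc 3: start y=0.000, vy=9.135 → t=1.827, apex=4.173, x_land=29.376, impact vy=-9.135
  bounce: vy ← 0.71·9.135 = 6.486
Arc 4: start y=0.000, vy=6.486 → t=1.297, apex=2.103, x_land=34.759, impact vy=-6.486
  bounce: vy ← 0.71·6.486 = 4.605
Arc 5: start y=0.000, vy=4.605 → t=0.921, apex=1.060, x_land=38.581, impact vy=-4.605
  bounce: vy ← 0.71·4.605 = 3.270
Arc 6: start y=0.000, vy=3.270 → t=0.654, apex=0.535, x_land=41.295, impact vy=-3.270
  bounce: vy ← 0.71·3.270 = 2.321
Arc 7: start y=0.000, vy=2.321 → t=0.464, apex=0.269, x_land=43.222, impact vy=-2.321
  bounce: vy ← 0.71·2.321 = 1.648

1 2.678 16.420 11.114
2 2.573 8.277 21.794
3 1.827 4.173 29.376
4 1.297 2.103 34.759
5 0.921 1.060 38.581
6 0.654 0.535 41.295
7 0.464 0.269 43.222
final: 43.222 1.648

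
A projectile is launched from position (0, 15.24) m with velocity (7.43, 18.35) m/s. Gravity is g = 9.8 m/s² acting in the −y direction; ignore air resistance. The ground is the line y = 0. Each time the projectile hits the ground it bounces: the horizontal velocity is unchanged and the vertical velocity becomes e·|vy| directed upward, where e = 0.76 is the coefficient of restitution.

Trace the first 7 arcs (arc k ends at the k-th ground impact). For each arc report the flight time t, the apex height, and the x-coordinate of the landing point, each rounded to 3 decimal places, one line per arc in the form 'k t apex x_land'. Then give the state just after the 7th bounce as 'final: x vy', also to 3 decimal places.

1 4.445 32.420 33.024
2 3.910 18.726 62.073
3 2.971 10.816 84.151
4 2.258 6.247 100.930
5 1.716 3.608 113.682
6 1.304 2.084 123.374
7 0.991 1.204 130.739
final: 130.739 3.692

Arc 1: start y=15.240, vy=18.350 → t=4.445, apex=32.420, x_land=33.024, impact vy=-25.208
  bounce: vy ← 0.76·25.208 = 19.158
Arc 2: start y=0.000, vy=19.158 → t=3.910, apex=18.726, x_land=62.073, impact vy=-19.158
  bounce: vy ← 0.76·19.158 = 14.560
Arc 3: start y=0.000, vy=14.560 → t=2.971, apex=10.816, x_land=84.151, impact vy=-14.560
  bounce: vy ← 0.76·14.560 = 11.066
Arc 4: start y=0.000, vy=11.066 → t=2.258, apex=6.247, x_land=100.930, impact vy=-11.066
  bounce: vy ← 0.76·11.066 = 8.410
Arc 5: start y=0.000, vy=8.410 → t=1.716, apex=3.608, x_land=113.682, impact vy=-8.410
  bounce: vy ← 0.76·8.410 = 6.391
Arc 6: start y=0.000, vy=6.391 → t=1.304, apex=2.084, x_land=123.374, impact vy=-6.391
  bounce: vy ← 0.76·6.391 = 4.858
Arc 7: start y=0.000, vy=4.858 → t=0.991, apex=1.204, x_land=130.739, impact vy=-4.858
  bounce: vy ← 0.76·4.858 = 3.692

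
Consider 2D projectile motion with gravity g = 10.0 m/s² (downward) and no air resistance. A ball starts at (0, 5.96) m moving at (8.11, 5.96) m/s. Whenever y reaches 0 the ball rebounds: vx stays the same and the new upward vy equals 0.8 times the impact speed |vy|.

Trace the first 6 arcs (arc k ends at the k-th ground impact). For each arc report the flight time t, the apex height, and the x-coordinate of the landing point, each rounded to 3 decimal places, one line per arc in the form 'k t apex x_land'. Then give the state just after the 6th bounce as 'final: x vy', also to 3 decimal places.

Arc 1: start y=5.960, vy=5.960 → t=1.840, apex=7.736, x_land=14.921, impact vy=-12.439
  bounce: vy ← 0.8·12.439 = 9.951
Arc 2: start y=0.000, vy=9.951 → t=1.990, apex=4.951, x_land=31.062, impact vy=-9.951
  bounce: vy ← 0.8·9.951 = 7.961
Arc 3: start y=0.000, vy=7.961 → t=1.592, apex=3.169, x_land=43.974, impact vy=-7.961
  bounce: vy ← 0.8·7.961 = 6.369
Arc 4: start y=0.000, vy=6.369 → t=1.274, apex=2.028, x_land=54.304, impact vy=-6.369
  bounce: vy ← 0.8·6.369 = 5.095
Arc 5: start y=0.000, vy=5.095 → t=1.019, apex=1.298, x_land=62.568, impact vy=-5.095
  bounce: vy ← 0.8·5.095 = 4.076
Arc 6: start y=0.000, vy=4.076 → t=0.815, apex=0.831, x_land=69.179, impact vy=-4.076
  bounce: vy ← 0.8·4.076 = 3.261

1 1.840 7.736 14.921
2 1.990 4.951 31.062
3 1.592 3.169 43.974
4 1.274 2.028 54.304
5 1.019 1.298 62.568
6 0.815 0.831 69.179
final: 69.179 3.261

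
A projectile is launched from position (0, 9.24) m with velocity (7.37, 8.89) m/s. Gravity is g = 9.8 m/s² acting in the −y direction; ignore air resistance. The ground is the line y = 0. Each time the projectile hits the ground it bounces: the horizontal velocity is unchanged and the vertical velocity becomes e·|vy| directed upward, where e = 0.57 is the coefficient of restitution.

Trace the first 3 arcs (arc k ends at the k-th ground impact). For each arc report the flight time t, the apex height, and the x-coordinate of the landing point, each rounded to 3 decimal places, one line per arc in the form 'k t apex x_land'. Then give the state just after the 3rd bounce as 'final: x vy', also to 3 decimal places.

Arc 1: start y=9.240, vy=8.890 → t=2.553, apex=13.272, x_land=18.815, impact vy=-16.129
  bounce: vy ← 0.57·16.129 = 9.193
Arc 2: start y=0.000, vy=9.193 → t=1.876, apex=4.312, x_land=32.643, impact vy=-9.193
  bounce: vy ← 0.57·9.193 = 5.240
Arc 3: start y=0.000, vy=5.240 → t=1.069, apex=1.401, x_land=40.524, impact vy=-5.240
  bounce: vy ← 0.57·5.240 = 2.987

1 2.553 13.272 18.815
2 1.876 4.312 32.643
3 1.069 1.401 40.524
final: 40.524 2.987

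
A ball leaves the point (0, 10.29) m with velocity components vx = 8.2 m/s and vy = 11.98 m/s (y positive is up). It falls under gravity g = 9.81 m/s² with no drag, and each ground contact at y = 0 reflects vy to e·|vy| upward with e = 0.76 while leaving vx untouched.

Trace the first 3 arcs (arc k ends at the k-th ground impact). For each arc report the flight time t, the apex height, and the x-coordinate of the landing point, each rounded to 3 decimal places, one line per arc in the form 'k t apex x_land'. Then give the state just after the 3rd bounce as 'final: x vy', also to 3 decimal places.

1 3.116 17.605 25.549
2 2.880 10.169 49.162
3 2.189 5.873 67.108
final: 67.108 8.158

Arc 1: start y=10.290, vy=11.980 → t=3.116, apex=17.605, x_land=25.549, impact vy=-18.585
  bounce: vy ← 0.76·18.585 = 14.125
Arc 2: start y=0.000, vy=14.125 → t=2.880, apex=10.169, x_land=49.162, impact vy=-14.125
  bounce: vy ← 0.76·14.125 = 10.735
Arc 3: start y=0.000, vy=10.735 → t=2.189, apex=5.873, x_land=67.108, impact vy=-10.735
  bounce: vy ← 0.76·10.735 = 8.158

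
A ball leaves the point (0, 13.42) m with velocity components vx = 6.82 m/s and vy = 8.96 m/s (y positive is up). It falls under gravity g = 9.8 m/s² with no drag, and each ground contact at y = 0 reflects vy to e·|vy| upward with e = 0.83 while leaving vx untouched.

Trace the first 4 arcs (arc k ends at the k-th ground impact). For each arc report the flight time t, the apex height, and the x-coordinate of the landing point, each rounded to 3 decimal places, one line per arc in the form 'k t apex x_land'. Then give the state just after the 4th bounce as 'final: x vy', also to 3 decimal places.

1 2.805 17.516 19.130
2 3.139 12.067 40.535
3 2.605 8.313 58.301
4 2.162 5.727 73.047
final: 73.047 8.793

Arc 1: start y=13.420, vy=8.960 → t=2.805, apex=17.516, x_land=19.130, impact vy=-18.529
  bounce: vy ← 0.83·18.529 = 15.379
Arc 2: start y=0.000, vy=15.379 → t=3.139, apex=12.067, x_land=40.535, impact vy=-15.379
  bounce: vy ← 0.83·15.379 = 12.764
Arc 3: start y=0.000, vy=12.764 → t=2.605, apex=8.313, x_land=58.301, impact vy=-12.764
  bounce: vy ← 0.83·12.764 = 10.594
Arc 4: start y=0.000, vy=10.594 → t=2.162, apex=5.727, x_land=73.047, impact vy=-10.594
  bounce: vy ← 0.83·10.594 = 8.793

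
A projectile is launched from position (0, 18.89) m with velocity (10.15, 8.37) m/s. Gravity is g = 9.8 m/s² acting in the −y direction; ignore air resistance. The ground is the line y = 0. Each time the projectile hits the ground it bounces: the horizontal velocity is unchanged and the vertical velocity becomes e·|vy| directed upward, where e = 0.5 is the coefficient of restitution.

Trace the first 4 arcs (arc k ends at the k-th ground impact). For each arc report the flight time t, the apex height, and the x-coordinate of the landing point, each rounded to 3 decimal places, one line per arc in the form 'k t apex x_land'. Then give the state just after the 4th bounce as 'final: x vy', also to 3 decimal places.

1 2.995 22.464 30.402
2 2.141 5.616 52.134
3 1.071 1.404 63.001
4 0.535 0.351 68.434
final: 68.434 1.311

Arc 1: start y=18.890, vy=8.370 → t=2.995, apex=22.464, x_land=30.402, impact vy=-20.983
  bounce: vy ← 0.5·20.983 = 10.492
Arc 2: start y=0.000, vy=10.492 → t=2.141, apex=5.616, x_land=52.134, impact vy=-10.492
  bounce: vy ← 0.5·10.492 = 5.246
Arc 3: start y=0.000, vy=5.246 → t=1.071, apex=1.404, x_land=63.001, impact vy=-5.246
  bounce: vy ← 0.5·5.246 = 2.623
Arc 4: start y=0.000, vy=2.623 → t=0.535, apex=0.351, x_land=68.434, impact vy=-2.623
  bounce: vy ← 0.5·2.623 = 1.311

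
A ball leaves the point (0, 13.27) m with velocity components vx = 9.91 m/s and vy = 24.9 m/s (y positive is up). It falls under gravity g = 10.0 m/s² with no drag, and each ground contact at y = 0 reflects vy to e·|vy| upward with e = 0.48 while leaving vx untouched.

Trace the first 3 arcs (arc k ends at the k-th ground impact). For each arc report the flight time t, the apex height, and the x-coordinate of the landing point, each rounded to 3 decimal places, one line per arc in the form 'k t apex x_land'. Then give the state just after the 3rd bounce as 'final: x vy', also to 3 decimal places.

1 5.466 44.270 54.164
2 2.857 10.200 82.472
3 1.371 2.350 96.061
final: 96.061 3.291

Arc 1: start y=13.270, vy=24.900 → t=5.466, apex=44.270, x_land=54.164, impact vy=-29.756
  bounce: vy ← 0.48·29.756 = 14.283
Arc 2: start y=0.000, vy=14.283 → t=2.857, apex=10.200, x_land=82.472, impact vy=-14.283
  bounce: vy ← 0.48·14.283 = 6.856
Arc 3: start y=0.000, vy=6.856 → t=1.371, apex=2.350, x_land=96.061, impact vy=-6.856
  bounce: vy ← 0.48·6.856 = 3.291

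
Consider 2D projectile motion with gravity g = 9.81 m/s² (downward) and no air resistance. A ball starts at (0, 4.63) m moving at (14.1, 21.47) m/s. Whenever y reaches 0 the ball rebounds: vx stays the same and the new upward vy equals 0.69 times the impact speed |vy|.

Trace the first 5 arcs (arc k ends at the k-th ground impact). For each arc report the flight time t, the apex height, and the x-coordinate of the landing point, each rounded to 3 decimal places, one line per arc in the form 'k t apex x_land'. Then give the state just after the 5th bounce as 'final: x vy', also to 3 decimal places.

1 4.583 28.124 64.622
2 3.304 13.390 111.215
3 2.280 6.375 143.364
4 1.573 3.035 165.547
5 1.086 1.445 180.853
final: 180.853 3.674

Arc 1: start y=4.630, vy=21.470 → t=4.583, apex=28.124, x_land=64.622, impact vy=-23.490
  bounce: vy ← 0.69·23.490 = 16.208
Arc 2: start y=0.000, vy=16.208 → t=3.304, apex=13.390, x_land=111.215, impact vy=-16.208
  bounce: vy ← 0.69·16.208 = 11.184
Arc 3: start y=0.000, vy=11.184 → t=2.280, apex=6.375, x_land=143.364, impact vy=-11.184
  bounce: vy ← 0.69·11.184 = 7.717
Arc 4: start y=0.000, vy=7.717 → t=1.573, apex=3.035, x_land=165.547, impact vy=-7.717
  bounce: vy ← 0.69·7.717 = 5.325
Arc 5: start y=0.000, vy=5.325 → t=1.086, apex=1.445, x_land=180.853, impact vy=-5.325
  bounce: vy ← 0.69·5.325 = 3.674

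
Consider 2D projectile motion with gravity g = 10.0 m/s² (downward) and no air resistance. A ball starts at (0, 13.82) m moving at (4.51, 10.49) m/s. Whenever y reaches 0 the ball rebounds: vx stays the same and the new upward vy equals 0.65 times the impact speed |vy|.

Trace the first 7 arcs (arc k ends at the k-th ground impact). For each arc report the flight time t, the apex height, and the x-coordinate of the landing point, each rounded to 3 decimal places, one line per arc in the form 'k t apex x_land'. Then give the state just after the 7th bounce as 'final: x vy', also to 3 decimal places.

Arc 1: start y=13.820, vy=10.490 → t=3.015, apex=19.322, x_land=13.597, impact vy=-19.658
  bounce: vy ← 0.65·19.658 = 12.778
Arc 2: start y=0.000, vy=12.778 → t=2.556, apex=8.164, x_land=25.122, impact vy=-12.778
  bounce: vy ← 0.65·12.778 = 8.306
Arc 3: start y=0.000, vy=8.306 → t=1.661, apex=3.449, x_land=32.614, impact vy=-8.306
  bounce: vy ← 0.65·8.306 = 5.399
Arc 4: start y=0.000, vy=5.399 → t=1.080, apex=1.457, x_land=37.483, impact vy=-5.399
  bounce: vy ← 0.65·5.399 = 3.509
Arc 5: start y=0.000, vy=3.509 → t=0.702, apex=0.616, x_land=40.649, impact vy=-3.509
  bounce: vy ← 0.65·3.509 = 2.281
Arc 6: start y=0.000, vy=2.281 → t=0.456, apex=0.260, x_land=42.706, impact vy=-2.281
  bounce: vy ← 0.65·2.281 = 1.483
Arc 7: start y=0.000, vy=1.483 → t=0.297, apex=0.110, x_land=44.043, impact vy=-1.483
  bounce: vy ← 0.65·1.483 = 0.964

1 3.015 19.322 13.597
2 2.556 8.164 25.122
3 1.661 3.449 32.614
4 1.080 1.457 37.483
5 0.702 0.616 40.649
6 0.456 0.260 42.706
7 0.297 0.110 44.043
final: 44.043 0.964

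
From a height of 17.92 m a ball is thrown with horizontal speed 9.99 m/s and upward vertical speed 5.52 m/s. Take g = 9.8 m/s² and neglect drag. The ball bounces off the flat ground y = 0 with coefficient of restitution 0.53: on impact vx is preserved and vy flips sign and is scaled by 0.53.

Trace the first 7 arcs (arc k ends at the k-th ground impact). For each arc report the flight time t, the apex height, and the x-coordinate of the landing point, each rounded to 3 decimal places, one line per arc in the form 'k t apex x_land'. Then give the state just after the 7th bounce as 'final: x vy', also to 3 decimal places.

1 2.557 19.475 25.543
2 2.113 5.470 46.654
3 1.120 1.537 57.843
4 0.594 0.432 63.773
5 0.315 0.121 66.916
6 0.167 0.034 68.582
7 0.088 0.010 69.464
final: 69.464 0.230

Arc 1: start y=17.920, vy=5.520 → t=2.557, apex=19.475, x_land=25.543, impact vy=-19.537
  bounce: vy ← 0.53·19.537 = 10.355
Arc 2: start y=0.000, vy=10.355 → t=2.113, apex=5.470, x_land=46.654, impact vy=-10.355
  bounce: vy ← 0.53·10.355 = 5.488
Arc 3: start y=0.000, vy=5.488 → t=1.120, apex=1.537, x_land=57.843, impact vy=-5.488
  bounce: vy ← 0.53·5.488 = 2.909
Arc 4: start y=0.000, vy=2.909 → t=0.594, apex=0.432, x_land=63.773, impact vy=-2.909
  bounce: vy ← 0.53·2.909 = 1.542
Arc 5: start y=0.000, vy=1.542 → t=0.315, apex=0.121, x_land=66.916, impact vy=-1.542
  bounce: vy ← 0.53·1.542 = 0.817
Arc 6: start y=0.000, vy=0.817 → t=0.167, apex=0.034, x_land=68.582, impact vy=-0.817
  bounce: vy ← 0.53·0.817 = 0.433
Arc 7: start y=0.000, vy=0.433 → t=0.088, apex=0.010, x_land=69.464, impact vy=-0.433
  bounce: vy ← 0.53·0.433 = 0.230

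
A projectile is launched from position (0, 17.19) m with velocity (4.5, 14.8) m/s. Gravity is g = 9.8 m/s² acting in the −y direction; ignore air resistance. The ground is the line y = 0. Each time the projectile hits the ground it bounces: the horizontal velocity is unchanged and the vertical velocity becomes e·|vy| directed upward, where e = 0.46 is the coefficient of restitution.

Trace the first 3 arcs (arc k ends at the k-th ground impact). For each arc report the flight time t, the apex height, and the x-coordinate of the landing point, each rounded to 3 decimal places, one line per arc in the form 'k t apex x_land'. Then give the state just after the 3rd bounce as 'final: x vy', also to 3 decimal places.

Arc 1: start y=17.190, vy=14.800 → t=3.916, apex=28.366, x_land=17.623, impact vy=-23.579
  bounce: vy ← 0.46·23.579 = 10.846
Arc 2: start y=0.000, vy=10.846 → t=2.214, apex=6.002, x_land=27.584, impact vy=-10.846
  bounce: vy ← 0.46·10.846 = 4.989
Arc 3: start y=0.000, vy=4.989 → t=1.018, apex=1.270, x_land=32.166, impact vy=-4.989
  bounce: vy ← 0.46·4.989 = 2.295

1 3.916 28.366 17.623
2 2.214 6.002 27.584
3 1.018 1.270 32.166
final: 32.166 2.295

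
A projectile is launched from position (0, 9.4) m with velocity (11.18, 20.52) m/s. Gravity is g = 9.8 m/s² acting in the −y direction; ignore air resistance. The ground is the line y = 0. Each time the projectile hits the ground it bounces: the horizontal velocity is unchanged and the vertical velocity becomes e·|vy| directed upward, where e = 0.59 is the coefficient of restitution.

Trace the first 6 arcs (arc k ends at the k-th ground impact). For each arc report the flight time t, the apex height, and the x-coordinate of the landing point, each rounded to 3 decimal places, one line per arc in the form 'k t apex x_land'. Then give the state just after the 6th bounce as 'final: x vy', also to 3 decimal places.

1 4.604 30.883 51.477
2 2.962 10.750 84.597
3 1.748 3.742 104.137
4 1.031 1.303 115.666
5 0.608 0.453 122.469
6 0.359 0.158 126.482
final: 126.482 1.038

Arc 1: start y=9.400, vy=20.520 → t=4.604, apex=30.883, x_land=51.477, impact vy=-24.603
  bounce: vy ← 0.59·24.603 = 14.516
Arc 2: start y=0.000, vy=14.516 → t=2.962, apex=10.750, x_land=84.597, impact vy=-14.516
  bounce: vy ← 0.59·14.516 = 8.564
Arc 3: start y=0.000, vy=8.564 → t=1.748, apex=3.742, x_land=104.137, impact vy=-8.564
  bounce: vy ← 0.59·8.564 = 5.053
Arc 4: start y=0.000, vy=5.053 → t=1.031, apex=1.303, x_land=115.666, impact vy=-5.053
  bounce: vy ← 0.59·5.053 = 2.981
Arc 5: start y=0.000, vy=2.981 → t=0.608, apex=0.453, x_land=122.469, impact vy=-2.981
  bounce: vy ← 0.59·2.981 = 1.759
Arc 6: start y=0.000, vy=1.759 → t=0.359, apex=0.158, x_land=126.482, impact vy=-1.759
  bounce: vy ← 0.59·1.759 = 1.038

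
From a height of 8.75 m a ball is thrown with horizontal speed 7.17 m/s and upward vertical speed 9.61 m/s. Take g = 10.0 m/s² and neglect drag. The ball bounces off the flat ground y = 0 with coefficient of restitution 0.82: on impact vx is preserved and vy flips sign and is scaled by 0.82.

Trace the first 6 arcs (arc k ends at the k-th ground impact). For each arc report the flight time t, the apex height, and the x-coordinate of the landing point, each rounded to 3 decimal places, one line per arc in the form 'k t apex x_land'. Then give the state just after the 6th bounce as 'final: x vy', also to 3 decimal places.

Arc 1: start y=8.750, vy=9.610 → t=2.596, apex=13.368, x_land=18.614, impact vy=-16.351
  bounce: vy ← 0.82·16.351 = 13.408
Arc 2: start y=0.000, vy=13.408 → t=2.682, apex=8.988, x_land=37.841, impact vy=-13.408
  bounce: vy ← 0.82·13.408 = 10.994
Arc 3: start y=0.000, vy=10.994 → t=2.199, apex=6.044, x_land=53.607, impact vy=-10.994
  bounce: vy ← 0.82·10.994 = 9.015
Arc 4: start y=0.000, vy=9.015 → t=1.803, apex=4.064, x_land=66.535, impact vy=-9.015
  bounce: vy ← 0.82·9.015 = 7.393
Arc 5: start y=0.000, vy=7.393 → t=1.479, apex=2.733, x_land=77.136, impact vy=-7.393
  bounce: vy ← 0.82·7.393 = 6.062
Arc 6: start y=0.000, vy=6.062 → t=1.212, apex=1.837, x_land=85.828, impact vy=-6.062
  bounce: vy ← 0.82·6.062 = 4.971

1 2.596 13.368 18.614
2 2.682 8.988 37.841
3 2.199 6.044 53.607
4 1.803 4.064 66.535
5 1.479 2.733 77.136
6 1.212 1.837 85.828
final: 85.828 4.971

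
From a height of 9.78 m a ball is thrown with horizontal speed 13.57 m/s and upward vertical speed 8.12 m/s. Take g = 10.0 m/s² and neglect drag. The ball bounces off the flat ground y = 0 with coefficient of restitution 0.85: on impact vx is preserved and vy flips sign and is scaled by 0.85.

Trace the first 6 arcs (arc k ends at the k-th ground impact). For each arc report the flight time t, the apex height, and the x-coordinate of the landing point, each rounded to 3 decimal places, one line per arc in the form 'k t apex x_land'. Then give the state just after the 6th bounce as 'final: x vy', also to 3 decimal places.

Arc 1: start y=9.780, vy=8.120 → t=2.429, apex=13.077, x_land=32.964, impact vy=-16.172
  bounce: vy ← 0.85·16.172 = 13.746
Arc 2: start y=0.000, vy=13.746 → t=2.749, apex=9.448, x_land=70.272, impact vy=-13.746
  bounce: vy ← 0.85·13.746 = 11.684
Arc 3: start y=0.000, vy=11.684 → t=2.337, apex=6.826, x_land=101.983, impact vy=-11.684
  bounce: vy ← 0.85·11.684 = 9.932
Arc 4: start y=0.000, vy=9.932 → t=1.986, apex=4.932, x_land=128.937, impact vy=-9.932
  bounce: vy ← 0.85·9.932 = 8.442
Arc 5: start y=0.000, vy=8.442 → t=1.688, apex=3.563, x_land=151.848, impact vy=-8.442
  bounce: vy ← 0.85·8.442 = 7.176
Arc 6: start y=0.000, vy=7.176 → t=1.435, apex=2.574, x_land=171.323, impact vy=-7.176
  bounce: vy ← 0.85·7.176 = 6.099

1 2.429 13.077 32.964
2 2.749 9.448 70.272
3 2.337 6.826 101.983
4 1.986 4.932 128.937
5 1.688 3.563 151.848
6 1.435 2.574 171.323
final: 171.323 6.099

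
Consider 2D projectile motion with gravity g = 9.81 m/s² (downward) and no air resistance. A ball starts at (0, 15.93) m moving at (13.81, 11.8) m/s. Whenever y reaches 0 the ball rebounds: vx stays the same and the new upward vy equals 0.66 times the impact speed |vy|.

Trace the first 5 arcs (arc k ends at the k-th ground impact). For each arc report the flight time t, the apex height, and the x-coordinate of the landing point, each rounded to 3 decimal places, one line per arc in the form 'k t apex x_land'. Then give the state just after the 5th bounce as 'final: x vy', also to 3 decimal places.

1 3.370 23.027 46.533
2 2.860 10.030 86.031
3 1.888 4.369 112.099
4 1.246 1.903 129.304
5 0.822 0.829 140.659
final: 140.659 2.662

Arc 1: start y=15.930, vy=11.800 → t=3.370, apex=23.027, x_land=46.533, impact vy=-21.255
  bounce: vy ← 0.66·21.255 = 14.028
Arc 2: start y=0.000, vy=14.028 → t=2.860, apex=10.030, x_land=86.031, impact vy=-14.028
  bounce: vy ← 0.66·14.028 = 9.259
Arc 3: start y=0.000, vy=9.259 → t=1.888, apex=4.369, x_land=112.099, impact vy=-9.259
  bounce: vy ← 0.66·9.259 = 6.111
Arc 4: start y=0.000, vy=6.111 → t=1.246, apex=1.903, x_land=129.304, impact vy=-6.111
  bounce: vy ← 0.66·6.111 = 4.033
Arc 5: start y=0.000, vy=4.033 → t=0.822, apex=0.829, x_land=140.659, impact vy=-4.033
  bounce: vy ← 0.66·4.033 = 2.662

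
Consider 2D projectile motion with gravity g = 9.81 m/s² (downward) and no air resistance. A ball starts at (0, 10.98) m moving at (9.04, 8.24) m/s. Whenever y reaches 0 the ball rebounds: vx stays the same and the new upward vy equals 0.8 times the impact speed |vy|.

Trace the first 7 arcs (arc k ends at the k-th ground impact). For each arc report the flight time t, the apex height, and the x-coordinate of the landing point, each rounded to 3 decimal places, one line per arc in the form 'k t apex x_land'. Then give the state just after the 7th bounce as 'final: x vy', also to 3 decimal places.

Arc 1: start y=10.980, vy=8.240 → t=2.556, apex=14.441, x_land=23.104, impact vy=-16.832
  bounce: vy ← 0.8·16.832 = 13.466
Arc 2: start y=0.000, vy=13.466 → t=2.745, apex=9.242, x_land=47.922, impact vy=-13.466
  bounce: vy ← 0.8·13.466 = 10.773
Arc 3: start y=0.000, vy=10.773 → t=2.196, apex=5.915, x_land=67.776, impact vy=-10.773
  bounce: vy ← 0.8·10.773 = 8.618
Arc 4: start y=0.000, vy=8.618 → t=1.757, apex=3.786, x_land=83.660, impact vy=-8.618
  bounce: vy ← 0.8·8.618 = 6.894
Arc 5: start y=0.000, vy=6.894 → t=1.406, apex=2.423, x_land=96.366, impact vy=-6.894
  bounce: vy ← 0.8·6.894 = 5.516
Arc 6: start y=0.000, vy=5.516 → t=1.124, apex=1.551, x_land=106.532, impact vy=-5.516
  bounce: vy ← 0.8·5.516 = 4.412
Arc 7: start y=0.000, vy=4.412 → t=0.900, apex=0.992, x_land=114.664, impact vy=-4.412
  bounce: vy ← 0.8·4.412 = 3.530

1 2.556 14.441 23.104
2 2.745 9.242 47.922
3 2.196 5.915 67.776
4 1.757 3.786 83.660
5 1.406 2.423 96.366
6 1.124 1.551 106.532
7 0.900 0.992 114.664
final: 114.664 3.530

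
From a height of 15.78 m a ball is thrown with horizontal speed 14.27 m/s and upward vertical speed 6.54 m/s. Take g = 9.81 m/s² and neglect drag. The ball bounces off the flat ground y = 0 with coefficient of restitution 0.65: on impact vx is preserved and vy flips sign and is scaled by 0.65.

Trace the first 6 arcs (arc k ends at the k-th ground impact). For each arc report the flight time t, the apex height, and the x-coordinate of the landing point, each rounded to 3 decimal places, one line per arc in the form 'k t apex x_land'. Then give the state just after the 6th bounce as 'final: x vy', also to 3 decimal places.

Arc 1: start y=15.780, vy=6.540 → t=2.580, apex=17.960, x_land=36.819, impact vy=-18.772
  bounce: vy ← 0.65·18.772 = 12.202
Arc 2: start y=0.000, vy=12.202 → t=2.488, apex=7.588, x_land=72.317, impact vy=-12.202
  bounce: vy ← 0.65·12.202 = 7.931
Arc 3: start y=0.000, vy=7.931 → t=1.617, apex=3.206, x_land=95.391, impact vy=-7.931
  bounce: vy ← 0.65·7.931 = 5.155
Arc 4: start y=0.000, vy=5.155 → t=1.051, apex=1.355, x_land=110.388, impact vy=-5.155
  bounce: vy ← 0.65·5.155 = 3.351
Arc 5: start y=0.000, vy=3.351 → t=0.683, apex=0.572, x_land=120.137, impact vy=-3.351
  bounce: vy ← 0.65·3.351 = 2.178
Arc 6: start y=0.000, vy=2.178 → t=0.444, apex=0.242, x_land=126.474, impact vy=-2.178
  bounce: vy ← 0.65·2.178 = 1.416

1 2.580 17.960 36.819
2 2.488 7.588 72.317
3 1.617 3.206 95.391
4 1.051 1.355 110.388
5 0.683 0.572 120.137
6 0.444 0.242 126.474
final: 126.474 1.416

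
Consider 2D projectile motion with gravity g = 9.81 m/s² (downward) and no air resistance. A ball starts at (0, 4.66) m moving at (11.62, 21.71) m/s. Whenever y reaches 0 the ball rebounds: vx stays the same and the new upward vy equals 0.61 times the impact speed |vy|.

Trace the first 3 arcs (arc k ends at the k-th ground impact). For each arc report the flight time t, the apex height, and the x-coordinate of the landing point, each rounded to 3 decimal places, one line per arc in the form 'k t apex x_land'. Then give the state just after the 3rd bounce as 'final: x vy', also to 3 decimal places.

1 4.631 28.683 53.815
2 2.950 10.673 88.096
3 1.800 3.971 109.008
final: 109.008 5.385

Arc 1: start y=4.660, vy=21.710 → t=4.631, apex=28.683, x_land=53.815, impact vy=-23.722
  bounce: vy ← 0.61·23.722 = 14.471
Arc 2: start y=0.000, vy=14.471 → t=2.950, apex=10.673, x_land=88.096, impact vy=-14.471
  bounce: vy ← 0.61·14.471 = 8.827
Arc 3: start y=0.000, vy=8.827 → t=1.800, apex=3.971, x_land=109.008, impact vy=-8.827
  bounce: vy ← 0.61·8.827 = 5.385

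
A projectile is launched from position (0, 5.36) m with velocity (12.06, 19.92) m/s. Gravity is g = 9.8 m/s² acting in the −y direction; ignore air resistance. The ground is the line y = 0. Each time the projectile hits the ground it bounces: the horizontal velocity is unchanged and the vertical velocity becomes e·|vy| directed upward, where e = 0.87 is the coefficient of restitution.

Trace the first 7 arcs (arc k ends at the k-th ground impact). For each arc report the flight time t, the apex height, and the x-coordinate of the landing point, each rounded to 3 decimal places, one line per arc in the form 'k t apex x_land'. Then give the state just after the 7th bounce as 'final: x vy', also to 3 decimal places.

Arc 1: start y=5.360, vy=19.920 → t=4.319, apex=25.605, x_land=52.082, impact vy=-22.402
  bounce: vy ← 0.87·22.402 = 19.490
Arc 2: start y=0.000, vy=19.490 → t=3.978, apex=19.381, x_land=100.052, impact vy=-19.490
  bounce: vy ← 0.87·19.490 = 16.956
Arc 3: start y=0.000, vy=16.956 → t=3.460, apex=14.669, x_land=141.785, impact vy=-16.956
  bounce: vy ← 0.87·16.956 = 14.752
Arc 4: start y=0.000, vy=14.752 → t=3.011, apex=11.103, x_land=178.093, impact vy=-14.752
  bounce: vy ← 0.87·14.752 = 12.834
Arc 5: start y=0.000, vy=12.834 → t=2.619, apex=8.404, x_land=209.681, impact vy=-12.834
  bounce: vy ← 0.87·12.834 = 11.166
Arc 6: start y=0.000, vy=11.166 → t=2.279, apex=6.361, x_land=237.162, impact vy=-11.166
  bounce: vy ← 0.87·11.166 = 9.714
Arc 7: start y=0.000, vy=9.714 → t=1.982, apex=4.815, x_land=261.071, impact vy=-9.714
  bounce: vy ← 0.87·9.714 = 8.451

1 4.319 25.605 52.082
2 3.978 19.381 100.052
3 3.460 14.669 141.785
4 3.011 11.103 178.093
5 2.619 8.404 209.681
6 2.279 6.361 237.162
7 1.982 4.815 261.071
final: 261.071 8.451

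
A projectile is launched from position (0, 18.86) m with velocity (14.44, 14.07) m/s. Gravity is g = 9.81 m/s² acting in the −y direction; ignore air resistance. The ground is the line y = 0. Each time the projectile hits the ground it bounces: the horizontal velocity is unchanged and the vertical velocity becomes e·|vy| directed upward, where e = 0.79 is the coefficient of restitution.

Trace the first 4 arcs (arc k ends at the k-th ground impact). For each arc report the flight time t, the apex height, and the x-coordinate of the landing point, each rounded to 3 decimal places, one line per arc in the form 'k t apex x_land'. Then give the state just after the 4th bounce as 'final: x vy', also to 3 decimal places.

Arc 1: start y=18.860, vy=14.070 → t=3.864, apex=28.950, x_land=55.792, impact vy=-23.833
  bounce: vy ← 0.79·23.833 = 18.828
Arc 2: start y=0.000, vy=18.828 → t=3.838, apex=18.068, x_land=111.219, impact vy=-18.828
  bounce: vy ← 0.79·18.828 = 14.874
Arc 3: start y=0.000, vy=14.874 → t=3.032, apex=11.276, x_land=155.008, impact vy=-14.874
  bounce: vy ← 0.79·14.874 = 11.750
Arc 4: start y=0.000, vy=11.750 → t=2.396, apex=7.037, x_land=189.600, impact vy=-11.750
  bounce: vy ← 0.79·11.750 = 9.283

1 3.864 28.950 55.792
2 3.838 18.068 111.219
3 3.032 11.276 155.008
4 2.396 7.037 189.600
final: 189.600 9.283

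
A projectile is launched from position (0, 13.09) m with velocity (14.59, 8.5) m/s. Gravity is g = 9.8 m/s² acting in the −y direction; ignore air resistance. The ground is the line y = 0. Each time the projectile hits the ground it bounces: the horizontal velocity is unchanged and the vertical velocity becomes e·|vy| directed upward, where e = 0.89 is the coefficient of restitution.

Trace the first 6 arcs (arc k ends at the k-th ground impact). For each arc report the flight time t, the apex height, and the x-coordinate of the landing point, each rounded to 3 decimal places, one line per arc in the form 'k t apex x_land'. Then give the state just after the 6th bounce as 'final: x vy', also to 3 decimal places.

1 2.718 16.776 39.651
2 3.294 13.288 87.704
3 2.931 10.526 130.472
4 2.609 8.337 168.535
5 2.322 6.604 202.411
6 2.066 5.231 232.561
final: 232.561 9.012

Arc 1: start y=13.090, vy=8.500 → t=2.718, apex=16.776, x_land=39.651, impact vy=-18.133
  bounce: vy ← 0.89·18.133 = 16.139
Arc 2: start y=0.000, vy=16.139 → t=3.294, apex=13.288, x_land=87.704, impact vy=-16.139
  bounce: vy ← 0.89·16.139 = 14.363
Arc 3: start y=0.000, vy=14.363 → t=2.931, apex=10.526, x_land=130.472, impact vy=-14.363
  bounce: vy ← 0.89·14.363 = 12.783
Arc 4: start y=0.000, vy=12.783 → t=2.609, apex=8.337, x_land=168.535, impact vy=-12.783
  bounce: vy ← 0.89·12.783 = 11.377
Arc 5: start y=0.000, vy=11.377 → t=2.322, apex=6.604, x_land=202.411, impact vy=-11.377
  bounce: vy ← 0.89·11.377 = 10.126
Arc 6: start y=0.000, vy=10.126 → t=2.066, apex=5.231, x_land=232.561, impact vy=-10.126
  bounce: vy ← 0.89·10.126 = 9.012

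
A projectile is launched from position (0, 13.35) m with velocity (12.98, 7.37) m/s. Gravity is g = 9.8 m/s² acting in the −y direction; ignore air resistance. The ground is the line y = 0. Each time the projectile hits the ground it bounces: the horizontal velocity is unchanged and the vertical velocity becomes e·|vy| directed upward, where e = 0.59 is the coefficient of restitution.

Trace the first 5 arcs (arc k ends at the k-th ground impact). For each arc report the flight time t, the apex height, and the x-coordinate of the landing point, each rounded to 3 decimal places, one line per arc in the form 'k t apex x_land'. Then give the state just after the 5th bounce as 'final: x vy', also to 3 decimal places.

Arc 1: start y=13.350, vy=7.370 → t=2.566, apex=16.121, x_land=33.305, impact vy=-17.776
  bounce: vy ← 0.59·17.776 = 10.488
Arc 2: start y=0.000, vy=10.488 → t=2.140, apex=5.612, x_land=61.087, impact vy=-10.488
  bounce: vy ← 0.59·10.488 = 6.188
Arc 3: start y=0.000, vy=6.188 → t=1.263, apex=1.953, x_land=77.478, impact vy=-6.188
  bounce: vy ← 0.59·6.188 = 3.651
Arc 4: start y=0.000, vy=3.651 → t=0.745, apex=0.680, x_land=87.149, impact vy=-3.651
  bounce: vy ← 0.59·3.651 = 2.154
Arc 5: start y=0.000, vy=2.154 → t=0.440, apex=0.237, x_land=92.855, impact vy=-2.154
  bounce: vy ← 0.59·2.154 = 1.271

1 2.566 16.121 33.305
2 2.140 5.612 61.087
3 1.263 1.953 77.478
4 0.745 0.680 87.149
5 0.440 0.237 92.855
final: 92.855 1.271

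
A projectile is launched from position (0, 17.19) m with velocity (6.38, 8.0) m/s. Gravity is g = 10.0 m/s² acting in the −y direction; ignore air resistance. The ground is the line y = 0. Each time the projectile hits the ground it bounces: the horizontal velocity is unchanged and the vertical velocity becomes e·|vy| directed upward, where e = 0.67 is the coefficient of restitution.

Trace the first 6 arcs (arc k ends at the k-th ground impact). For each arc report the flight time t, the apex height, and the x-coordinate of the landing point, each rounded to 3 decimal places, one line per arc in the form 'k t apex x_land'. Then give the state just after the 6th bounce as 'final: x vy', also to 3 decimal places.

Arc 1: start y=17.190, vy=8.000 → t=2.819, apex=20.390, x_land=17.988, impact vy=-20.194
  bounce: vy ← 0.67·20.194 = 13.530
Arc 2: start y=0.000, vy=13.530 → t=2.706, apex=9.153, x_land=35.252, impact vy=-13.530
  bounce: vy ← 0.67·13.530 = 9.065
Arc 3: start y=0.000, vy=9.065 → t=1.813, apex=4.109, x_land=46.819, impact vy=-9.065
  bounce: vy ← 0.67·9.065 = 6.074
Arc 4: start y=0.000, vy=6.074 → t=1.215, apex=1.844, x_land=54.569, impact vy=-6.074
  bounce: vy ← 0.67·6.074 = 4.069
Arc 5: start y=0.000, vy=4.069 → t=0.814, apex=0.828, x_land=59.762, impact vy=-4.069
  bounce: vy ← 0.67·4.069 = 2.726
Arc 6: start y=0.000, vy=2.726 → t=0.545, apex=0.372, x_land=63.241, impact vy=-2.726
  bounce: vy ← 0.67·2.726 = 1.827

1 2.819 20.390 17.988
2 2.706 9.153 35.252
3 1.813 4.109 46.819
4 1.215 1.844 54.569
5 0.814 0.828 59.762
6 0.545 0.372 63.241
final: 63.241 1.827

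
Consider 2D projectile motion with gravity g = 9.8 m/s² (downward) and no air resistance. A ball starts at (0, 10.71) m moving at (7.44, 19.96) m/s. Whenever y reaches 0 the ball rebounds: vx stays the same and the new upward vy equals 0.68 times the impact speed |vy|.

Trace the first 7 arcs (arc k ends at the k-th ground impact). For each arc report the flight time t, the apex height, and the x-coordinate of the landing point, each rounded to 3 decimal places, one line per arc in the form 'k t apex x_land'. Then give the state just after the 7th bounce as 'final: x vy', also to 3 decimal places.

Arc 1: start y=10.710, vy=19.960 → t=4.553, apex=31.037, x_land=33.878, impact vy=-24.664
  bounce: vy ← 0.68·24.664 = 16.772
Arc 2: start y=0.000, vy=16.772 → t=3.423, apex=14.351, x_land=59.343, impact vy=-16.772
  bounce: vy ← 0.68·16.772 = 11.405
Arc 3: start y=0.000, vy=11.405 → t=2.327, apex=6.636, x_land=76.660, impact vy=-11.405
  bounce: vy ← 0.68·11.405 = 7.755
Arc 4: start y=0.000, vy=7.755 → t=1.583, apex=3.069, x_land=88.435, impact vy=-7.755
  bounce: vy ← 0.68·7.755 = 5.274
Arc 5: start y=0.000, vy=5.274 → t=1.076, apex=1.419, x_land=96.442, impact vy=-5.274
  bounce: vy ← 0.68·5.274 = 3.586
Arc 6: start y=0.000, vy=3.586 → t=0.732, apex=0.656, x_land=101.887, impact vy=-3.586
  bounce: vy ← 0.68·3.586 = 2.438
Arc 7: start y=0.000, vy=2.438 → t=0.498, apex=0.303, x_land=105.590, impact vy=-2.438
  bounce: vy ← 0.68·2.438 = 1.658

1 4.553 31.037 33.878
2 3.423 14.351 59.343
3 2.327 6.636 76.660
4 1.583 3.069 88.435
5 1.076 1.419 96.442
6 0.732 0.656 101.887
7 0.498 0.303 105.590
final: 105.590 1.658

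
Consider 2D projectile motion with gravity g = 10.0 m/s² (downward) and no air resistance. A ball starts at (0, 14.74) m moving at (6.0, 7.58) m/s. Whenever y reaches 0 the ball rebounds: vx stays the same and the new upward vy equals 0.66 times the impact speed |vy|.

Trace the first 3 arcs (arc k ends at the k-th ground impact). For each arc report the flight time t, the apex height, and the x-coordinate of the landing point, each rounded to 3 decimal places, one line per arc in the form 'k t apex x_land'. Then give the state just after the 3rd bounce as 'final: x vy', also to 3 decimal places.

Arc 1: start y=14.740, vy=7.580 → t=2.635, apex=17.613, x_land=15.809, impact vy=-18.768
  bounce: vy ← 0.66·18.768 = 12.387
Arc 2: start y=0.000, vy=12.387 → t=2.477, apex=7.672, x_land=30.674, impact vy=-12.387
  bounce: vy ← 0.66·12.387 = 8.176
Arc 3: start y=0.000, vy=8.176 → t=1.635, apex=3.342, x_land=40.484, impact vy=-8.176
  bounce: vy ← 0.66·8.176 = 5.396

1 2.635 17.613 15.809
2 2.477 7.672 30.674
3 1.635 3.342 40.484
final: 40.484 5.396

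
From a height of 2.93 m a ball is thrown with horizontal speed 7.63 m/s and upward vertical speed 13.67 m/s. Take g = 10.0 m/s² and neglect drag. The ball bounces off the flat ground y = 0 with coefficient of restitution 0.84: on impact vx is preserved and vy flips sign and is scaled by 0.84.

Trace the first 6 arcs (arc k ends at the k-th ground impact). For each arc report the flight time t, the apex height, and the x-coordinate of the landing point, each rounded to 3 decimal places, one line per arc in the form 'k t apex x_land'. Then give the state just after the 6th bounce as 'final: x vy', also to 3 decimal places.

1 2.934 12.273 22.384
2 2.632 8.660 42.468
3 2.211 6.111 59.337
4 1.857 4.312 73.508
5 1.560 3.042 85.412
6 1.310 2.147 95.410
final: 95.410 5.504

Arc 1: start y=2.930, vy=13.670 → t=2.934, apex=12.273, x_land=22.384, impact vy=-15.667
  bounce: vy ← 0.84·15.667 = 13.161
Arc 2: start y=0.000, vy=13.161 → t=2.632, apex=8.660, x_land=42.468, impact vy=-13.161
  bounce: vy ← 0.84·13.161 = 11.055
Arc 3: start y=0.000, vy=11.055 → t=2.211, apex=6.111, x_land=59.337, impact vy=-11.055
  bounce: vy ← 0.84·11.055 = 9.286
Arc 4: start y=0.000, vy=9.286 → t=1.857, apex=4.312, x_land=73.508, impact vy=-9.286
  bounce: vy ← 0.84·9.286 = 7.800
Arc 5: start y=0.000, vy=7.800 → t=1.560, apex=3.042, x_land=85.412, impact vy=-7.800
  bounce: vy ← 0.84·7.800 = 6.552
Arc 6: start y=0.000, vy=6.552 → t=1.310, apex=2.147, x_land=95.410, impact vy=-6.552
  bounce: vy ← 0.84·6.552 = 5.504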